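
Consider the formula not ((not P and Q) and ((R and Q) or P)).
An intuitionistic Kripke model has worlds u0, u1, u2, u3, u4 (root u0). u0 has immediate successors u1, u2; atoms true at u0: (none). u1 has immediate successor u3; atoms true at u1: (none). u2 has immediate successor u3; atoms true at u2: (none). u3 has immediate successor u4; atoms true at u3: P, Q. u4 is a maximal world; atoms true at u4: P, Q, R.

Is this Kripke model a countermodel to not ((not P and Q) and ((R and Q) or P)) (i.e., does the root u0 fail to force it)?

u0 forces not ((not P and Q) and ((R and Q) or P)): no world accessible from u0 forces (not P and Q) and ((R and Q) or P).
So the root u0 forces not ((not P and Q) and ((R and Q) or P)); the model is not a countermodel.

No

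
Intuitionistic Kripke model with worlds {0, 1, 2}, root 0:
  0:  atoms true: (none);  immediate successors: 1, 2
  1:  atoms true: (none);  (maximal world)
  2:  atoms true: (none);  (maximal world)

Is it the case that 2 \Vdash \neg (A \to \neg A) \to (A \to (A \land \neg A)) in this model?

2 \Vdash \neg (A \to \neg A) \to (A \to (A \land \neg A)) vacuously: no world accessible from 2 forces the antecedent \neg (A \to \neg A).

Yes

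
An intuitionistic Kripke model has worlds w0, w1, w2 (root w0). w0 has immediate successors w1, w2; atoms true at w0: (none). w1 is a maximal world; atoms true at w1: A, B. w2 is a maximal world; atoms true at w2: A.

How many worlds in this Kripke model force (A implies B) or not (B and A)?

2

w0: does not force it — w0 does not force (A implies B) or not (B and A): neither disjunct is forced at w0.
w1: forces it.
w2: forces it.
Worlds forcing the formula: {w1, w2}.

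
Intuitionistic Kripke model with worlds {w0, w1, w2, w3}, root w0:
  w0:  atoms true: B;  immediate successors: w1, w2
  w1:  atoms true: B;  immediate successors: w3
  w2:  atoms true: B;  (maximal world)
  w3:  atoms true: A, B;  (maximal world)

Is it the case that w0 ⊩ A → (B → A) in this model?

Yes

w0 ⊩ A → (B → A): every world accessible from w0 that forces A (namely w3) also forces B → A.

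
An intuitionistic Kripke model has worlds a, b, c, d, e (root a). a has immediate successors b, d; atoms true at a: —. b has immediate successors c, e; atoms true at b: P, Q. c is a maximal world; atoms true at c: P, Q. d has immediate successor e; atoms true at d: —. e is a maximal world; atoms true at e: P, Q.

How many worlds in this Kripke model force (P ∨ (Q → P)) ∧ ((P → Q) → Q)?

3

a: does not force it — a ⊮ (P ∨ (Q → P)) ∧ ((P → Q) → Q) since a fails (P → Q) → Q.
b: forces it.
c: forces it.
d: does not force it — d ⊮ (P ∨ (Q → P)) ∧ ((P → Q) → Q) since d fails (P → Q) → Q.
e: forces it.
Worlds forcing the formula: {b, c, e}.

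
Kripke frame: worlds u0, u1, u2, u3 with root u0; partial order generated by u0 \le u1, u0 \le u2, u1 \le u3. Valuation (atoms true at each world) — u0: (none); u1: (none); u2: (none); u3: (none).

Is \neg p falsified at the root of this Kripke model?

u0 \Vdash \neg p: no world accessible from u0 forces p.
So the root u0 forces \neg p; the model is not a countermodel.

No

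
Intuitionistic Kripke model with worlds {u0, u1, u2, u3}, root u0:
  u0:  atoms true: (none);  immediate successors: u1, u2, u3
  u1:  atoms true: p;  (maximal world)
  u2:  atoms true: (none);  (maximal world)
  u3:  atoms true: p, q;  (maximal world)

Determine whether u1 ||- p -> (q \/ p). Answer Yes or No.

Yes

u1 ||- p -> (q \/ p): every world accessible from u1 that forces p (namely u1) also forces q \/ p.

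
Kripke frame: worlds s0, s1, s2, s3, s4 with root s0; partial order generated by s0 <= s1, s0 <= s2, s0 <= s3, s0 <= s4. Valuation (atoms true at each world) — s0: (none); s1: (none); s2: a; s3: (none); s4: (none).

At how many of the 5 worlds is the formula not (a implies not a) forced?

1

s0: does not force it — s0 does not force not (a implies not a) since s1 is accessible from s0 and s1 forces a implies not a.
s1: does not force it — s1 does not force not (a implies not a) since s1 is accessible from s1 and s1 forces a implies not a.
s2: forces it.
s3: does not force it.
s4: does not force it.
Worlds forcing the formula: {s2}.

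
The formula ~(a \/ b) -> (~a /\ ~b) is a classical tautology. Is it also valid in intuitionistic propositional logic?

Yes

This is a constructively valid De Morgan direction (negated disjunction to conjunction of negations), which is intuitionistically derivable.
From ~(a \/ b): if a held then a \/ b would, contradiction — so ~a; similarly ~b.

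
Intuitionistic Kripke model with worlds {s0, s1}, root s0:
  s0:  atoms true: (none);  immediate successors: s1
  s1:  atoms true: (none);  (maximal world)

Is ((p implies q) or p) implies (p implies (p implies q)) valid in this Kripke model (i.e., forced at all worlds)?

Yes

s0 forces ((p implies q) or p) implies (p implies (p implies q)): every world accessible from s0 that forces (p implies q) or p (namely s0, s1) also forces p implies (p implies q).
Since the root s0 forces ((p implies q) or p) implies (p implies (p implies q)) and forcing is persistent (monotone upward), every world forces it.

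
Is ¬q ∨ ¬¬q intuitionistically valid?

No

This is the weak law of excluded middle, which is not intuitionistically valid.
A Kripke countermodel: worlds a, b, c; order generated by a ≤ b, a ≤ c; atoms true at each world — a:{}; b:{q}; c:{}.
a ⊮ ¬q ∨ ¬¬q: neither disjunct is forced at a.
a ⊮ ¬q since b is accessible from a and b ⊩ q.
So the root a does not force the formula.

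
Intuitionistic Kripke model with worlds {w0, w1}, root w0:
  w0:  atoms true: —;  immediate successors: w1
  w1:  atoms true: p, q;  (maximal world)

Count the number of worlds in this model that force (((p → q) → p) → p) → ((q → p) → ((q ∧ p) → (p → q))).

w0: forces it.
w1: forces it.
Worlds forcing the formula: {w0, w1}.

2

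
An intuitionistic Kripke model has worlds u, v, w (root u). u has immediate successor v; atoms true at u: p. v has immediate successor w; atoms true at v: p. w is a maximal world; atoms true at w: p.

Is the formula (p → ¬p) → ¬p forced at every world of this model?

Yes

u ⊩ (p → ¬p) → ¬p vacuously: no world accessible from u forces the antecedent p → ¬p.
Since the root u forces (p → ¬p) → ¬p and forcing is persistent (monotone upward), every world forces it.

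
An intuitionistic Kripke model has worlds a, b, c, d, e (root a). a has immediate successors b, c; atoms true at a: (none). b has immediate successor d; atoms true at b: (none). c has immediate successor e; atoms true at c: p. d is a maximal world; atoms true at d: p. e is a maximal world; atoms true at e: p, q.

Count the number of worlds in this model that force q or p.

a: does not force it — a does not force q or p: neither disjunct is forced at a.
b: does not force it.
c: forces it.
d: forces it.
e: forces it.
Worlds forcing the formula: {c, d, e}.

3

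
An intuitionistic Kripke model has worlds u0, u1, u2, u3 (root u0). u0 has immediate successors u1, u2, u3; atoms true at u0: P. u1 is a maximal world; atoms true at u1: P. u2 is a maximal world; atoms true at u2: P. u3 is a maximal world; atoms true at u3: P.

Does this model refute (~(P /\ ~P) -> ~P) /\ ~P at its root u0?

Yes

u0 ||-/- (~(P /\ ~P) -> ~P) /\ ~P since u0 fails ~(P /\ ~P) -> ~P.
So the root u0 does not force (~(P /\ ~P) -> ~P) /\ ~P; the model is a countermodel.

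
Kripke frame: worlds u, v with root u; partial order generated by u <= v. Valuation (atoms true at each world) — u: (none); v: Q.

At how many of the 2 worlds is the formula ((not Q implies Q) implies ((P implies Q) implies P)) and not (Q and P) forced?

u: does not force it — u does not force ((not Q implies Q) implies ((P implies Q) implies P)) and not (Q and P) since u fails (not Q implies Q) implies ((P implies Q) implies P).
v: does not force it — v does not force ((not Q implies Q) implies ((P implies Q) implies P)) and not (Q and P) since v fails (not Q implies Q) implies ((P implies Q) implies P).
Worlds forcing the formula: { }.

0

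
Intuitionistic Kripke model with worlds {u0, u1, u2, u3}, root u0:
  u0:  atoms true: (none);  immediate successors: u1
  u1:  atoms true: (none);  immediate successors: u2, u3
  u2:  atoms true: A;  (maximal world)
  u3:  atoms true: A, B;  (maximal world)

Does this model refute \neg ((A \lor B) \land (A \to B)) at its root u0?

Yes

u0 \nVdash \neg ((A \lor B) \land (A \to B)) since u3 is accessible from u0 and u3 \Vdash (A \lor B) \land (A \to B).
u3 \Vdash (A \lor B) \land (A \to B) since u3 forces both conjuncts.
So the root u0 does not force \neg ((A \lor B) \land (A \to B)); the model is a countermodel.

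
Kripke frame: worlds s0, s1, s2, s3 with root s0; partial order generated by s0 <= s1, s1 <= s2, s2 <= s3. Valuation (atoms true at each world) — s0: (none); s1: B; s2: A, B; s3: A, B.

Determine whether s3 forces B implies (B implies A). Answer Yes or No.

s3 forces B implies (B implies A): every world accessible from s3 that forces B (namely s3) also forces B implies A.

Yes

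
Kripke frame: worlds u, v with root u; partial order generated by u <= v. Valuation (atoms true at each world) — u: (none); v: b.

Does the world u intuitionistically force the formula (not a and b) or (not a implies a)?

u does not force (not a and b) or (not a implies a): neither disjunct is forced at u.
u does not force not a and b since u fails b.

No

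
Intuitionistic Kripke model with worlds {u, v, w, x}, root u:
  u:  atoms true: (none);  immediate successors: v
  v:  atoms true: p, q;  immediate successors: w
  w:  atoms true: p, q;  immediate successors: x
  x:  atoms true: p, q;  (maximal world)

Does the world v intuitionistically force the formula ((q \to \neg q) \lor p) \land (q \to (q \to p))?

v \Vdash ((q \to \neg q) \lor p) \land (q \to (q \to p)) since v forces both conjuncts.

Yes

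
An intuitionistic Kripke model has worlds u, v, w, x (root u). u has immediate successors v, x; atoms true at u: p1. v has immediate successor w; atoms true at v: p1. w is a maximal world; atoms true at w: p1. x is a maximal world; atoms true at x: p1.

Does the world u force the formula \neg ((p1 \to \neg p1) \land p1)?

u \Vdash \neg ((p1 \to \neg p1) \land p1): no world accessible from u forces (p1 \to \neg p1) \land p1.

Yes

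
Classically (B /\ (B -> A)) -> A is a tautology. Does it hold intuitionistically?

This is modus ponens in implicational form, which is intuitionistically derivable.
If a world forces B and B -> A, then applying the implication at that world (which is accessible from itself) gives A.

Yes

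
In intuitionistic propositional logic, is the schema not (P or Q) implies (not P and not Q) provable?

Yes

This is a constructively valid De Morgan direction (negated disjunction to conjunction of negations), which is intuitionistically derivable.
From not (P or Q): if P held then P or Q would, contradiction — so not P; similarly not Q.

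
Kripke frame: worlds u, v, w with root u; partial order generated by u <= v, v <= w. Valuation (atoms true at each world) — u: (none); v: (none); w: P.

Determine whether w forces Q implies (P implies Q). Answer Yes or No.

w forces Q implies (P implies Q) vacuously: no world accessible from w forces the antecedent Q.

Yes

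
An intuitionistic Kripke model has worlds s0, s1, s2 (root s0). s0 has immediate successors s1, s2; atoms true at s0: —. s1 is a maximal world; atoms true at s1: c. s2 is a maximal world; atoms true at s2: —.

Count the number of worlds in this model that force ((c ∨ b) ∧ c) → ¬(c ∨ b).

s0: does not force it — s0 ⊮ ((c ∨ b) ∧ c) → ¬(c ∨ b): at the accessible world s1, s1 ⊩ (c ∨ b) ∧ c but s1 ⊮ ¬(c ∨ b).
s1: does not force it — s1 ⊮ ((c ∨ b) ∧ c) → ¬(c ∨ b): already at s1 itself, s1 ⊩ (c ∨ b) ∧ c but s1 ⊮ ¬(c ∨ b).
s2: forces it.
Worlds forcing the formula: {s2}.

1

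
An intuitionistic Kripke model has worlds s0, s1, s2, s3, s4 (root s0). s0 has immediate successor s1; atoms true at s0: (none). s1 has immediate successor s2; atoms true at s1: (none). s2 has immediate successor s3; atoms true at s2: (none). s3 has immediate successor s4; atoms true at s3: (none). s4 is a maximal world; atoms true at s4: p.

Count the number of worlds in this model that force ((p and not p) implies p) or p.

5

s0: forces it.
s1: forces it.
s2: forces it.
s3: forces it.
s4: forces it.
Worlds forcing the formula: {s0, s1, s2, s3, s4}.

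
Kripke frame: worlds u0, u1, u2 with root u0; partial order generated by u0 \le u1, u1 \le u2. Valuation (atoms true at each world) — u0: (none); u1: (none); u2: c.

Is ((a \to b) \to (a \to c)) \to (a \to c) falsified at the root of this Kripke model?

u0 \Vdash ((a \to b) \to (a \to c)) \to (a \to c): every world accessible from u0 that forces (a \to b) \to (a \to c) (namely u0, u1, u2) also forces a \to c.
So the root u0 forces ((a \to b) \to (a \to c)) \to (a \to c); the model is not a countermodel.

No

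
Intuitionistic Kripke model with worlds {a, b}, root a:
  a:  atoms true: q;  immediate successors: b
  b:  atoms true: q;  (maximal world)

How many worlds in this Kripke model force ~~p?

0

a: does not force it — a ||-/- ~~p since a is accessible from a and a ||- ~p.
b: does not force it — b ||-/- ~~p since b is accessible from b and b ||- ~p.
Worlds forcing the formula: { }.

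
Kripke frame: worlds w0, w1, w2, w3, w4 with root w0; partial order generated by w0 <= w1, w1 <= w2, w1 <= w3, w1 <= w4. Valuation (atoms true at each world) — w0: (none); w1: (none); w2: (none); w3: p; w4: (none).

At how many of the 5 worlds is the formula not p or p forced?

3

w0: does not force it — w0 does not force not p or p: neither disjunct is forced at w0.
w1: does not force it — w1 does not force not p or p: neither disjunct is forced at w1.
w2: forces it.
w3: forces it.
w4: forces it.
Worlds forcing the formula: {w2, w3, w4}.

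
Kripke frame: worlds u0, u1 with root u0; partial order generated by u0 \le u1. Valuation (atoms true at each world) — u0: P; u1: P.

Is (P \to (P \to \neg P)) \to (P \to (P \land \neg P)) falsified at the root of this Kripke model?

No

u0 \Vdash (P \to (P \to \neg P)) \to (P \to (P \land \neg P)) vacuously: no world accessible from u0 forces the antecedent P \to (P \to \neg P).
So the root u0 forces (P \to (P \to \neg P)) \to (P \to (P \land \neg P)); the model is not a countermodel.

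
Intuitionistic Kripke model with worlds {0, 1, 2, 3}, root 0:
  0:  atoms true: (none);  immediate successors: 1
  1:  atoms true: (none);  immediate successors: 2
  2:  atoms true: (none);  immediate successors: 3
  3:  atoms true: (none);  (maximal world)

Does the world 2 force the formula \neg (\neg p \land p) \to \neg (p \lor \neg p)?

No

2 \nVdash \neg (\neg p \land p) \to \neg (p \lor \neg p): already at 2 itself, 2 \Vdash \neg (\neg p \land p) but 2 \nVdash \neg (p \lor \neg p).
2 \nVdash \neg (p \lor \neg p) since 2 is accessible from 2 and 2 \Vdash p \lor \neg p.
2 \Vdash p \lor \neg p via the disjunct \neg p.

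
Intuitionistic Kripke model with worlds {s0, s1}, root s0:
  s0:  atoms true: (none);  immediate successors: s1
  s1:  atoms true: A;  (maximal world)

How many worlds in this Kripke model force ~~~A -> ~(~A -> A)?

2

s0: forces it.
s1: forces it.
Worlds forcing the formula: {s0, s1}.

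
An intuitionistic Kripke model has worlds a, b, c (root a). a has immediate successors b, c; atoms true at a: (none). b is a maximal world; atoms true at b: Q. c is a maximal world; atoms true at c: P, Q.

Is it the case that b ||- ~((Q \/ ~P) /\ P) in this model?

Yes

b ||- ~((Q \/ ~P) /\ P): no world accessible from b forces (Q \/ ~P) /\ P.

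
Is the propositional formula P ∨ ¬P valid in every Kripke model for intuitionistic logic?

No

This is the law of excluded middle, which is not intuitionistically valid.
A Kripke countermodel: worlds u, v; order generated by u ≤ v; atoms true at each world — u:{}; v:{P}.
u ⊮ P ∨ ¬P: neither disjunct is forced at u.
u lacks atom P, so u ⊮ P.
So the root u does not force the formula.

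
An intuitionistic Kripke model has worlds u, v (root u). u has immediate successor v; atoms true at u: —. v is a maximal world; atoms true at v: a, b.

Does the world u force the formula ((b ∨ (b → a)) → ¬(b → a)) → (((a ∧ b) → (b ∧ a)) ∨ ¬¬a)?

u ⊩ ((b ∨ (b → a)) → ¬(b → a)) → (((a ∧ b) → (b ∧ a)) ∨ ¬¬a) vacuously: no world accessible from u forces the antecedent (b ∨ (b → a)) → ¬(b → a).

Yes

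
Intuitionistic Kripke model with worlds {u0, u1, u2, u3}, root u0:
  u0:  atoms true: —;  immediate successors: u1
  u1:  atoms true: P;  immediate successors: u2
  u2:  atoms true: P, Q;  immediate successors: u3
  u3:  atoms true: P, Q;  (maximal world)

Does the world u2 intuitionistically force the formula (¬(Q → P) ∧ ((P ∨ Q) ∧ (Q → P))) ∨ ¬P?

No

u2 ⊮ (¬(Q → P) ∧ ((P ∨ Q) ∧ (Q → P))) ∨ ¬P: neither disjunct is forced at u2.
u2 ⊮ ¬(Q → P) ∧ ((P ∨ Q) ∧ (Q → P)) since u2 fails ¬(Q → P).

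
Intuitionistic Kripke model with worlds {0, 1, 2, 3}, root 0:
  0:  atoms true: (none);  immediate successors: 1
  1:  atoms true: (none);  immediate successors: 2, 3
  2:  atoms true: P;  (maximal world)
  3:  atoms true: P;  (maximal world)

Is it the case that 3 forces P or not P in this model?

3 forces P or not P via the disjunct P.

Yes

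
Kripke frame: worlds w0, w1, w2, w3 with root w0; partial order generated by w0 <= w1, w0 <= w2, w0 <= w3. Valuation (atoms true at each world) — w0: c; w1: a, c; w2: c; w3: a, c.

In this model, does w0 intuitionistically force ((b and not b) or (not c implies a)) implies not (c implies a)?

No

w0 does not force ((b and not b) or (not c implies a)) implies not (c implies a): already at w0 itself, w0 forces (b and not b) or (not c implies a) but w0 does not force not (c implies a).
w0 does not force not (c implies a) since w1 is accessible from w0 and w1 forces c implies a.
w1 forces c implies a: every world accessible from w1 that forces c (namely w1) also forces a.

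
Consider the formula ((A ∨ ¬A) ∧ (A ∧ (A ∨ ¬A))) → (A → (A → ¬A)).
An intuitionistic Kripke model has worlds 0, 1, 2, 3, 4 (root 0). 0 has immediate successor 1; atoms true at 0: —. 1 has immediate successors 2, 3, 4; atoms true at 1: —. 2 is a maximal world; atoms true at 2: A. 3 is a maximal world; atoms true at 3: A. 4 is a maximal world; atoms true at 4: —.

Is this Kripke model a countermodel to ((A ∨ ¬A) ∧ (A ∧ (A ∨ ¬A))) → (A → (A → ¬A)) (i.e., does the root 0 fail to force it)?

Yes

0 ⊮ ((A ∨ ¬A) ∧ (A ∧ (A ∨ ¬A))) → (A → (A → ¬A)): at the accessible world 2, 2 ⊩ (A ∨ ¬A) ∧ (A ∧ (A ∨ ¬A)) but 2 ⊮ A → (A → ¬A).
2 ⊮ A → (A → ¬A): already at 2 itself, 2 ⊩ A but 2 ⊮ A → ¬A.
2 ⊮ A → ¬A: already at 2 itself, 2 ⊩ A but 2 ⊮ ¬A.
2 ⊮ ¬A since 2 is accessible from 2 and 2 ⊩ A.
So the root 0 does not force ((A ∨ ¬A) ∧ (A ∧ (A ∨ ¬A))) → (A → (A → ¬A)); the model is a countermodel.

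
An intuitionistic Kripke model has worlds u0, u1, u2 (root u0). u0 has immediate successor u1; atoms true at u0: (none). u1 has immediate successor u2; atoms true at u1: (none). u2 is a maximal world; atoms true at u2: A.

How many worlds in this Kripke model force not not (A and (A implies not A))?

0

u0: does not force it — u0 does not force not not (A and (A implies not A)) since u0 is accessible from u0 and u0 forces not (A and (A implies not A)).
u1: does not force it — u1 does not force not not (A and (A implies not A)) since u1 is accessible from u1 and u1 forces not (A and (A implies not A)).
u2: does not force it.
Worlds forcing the formula: { }.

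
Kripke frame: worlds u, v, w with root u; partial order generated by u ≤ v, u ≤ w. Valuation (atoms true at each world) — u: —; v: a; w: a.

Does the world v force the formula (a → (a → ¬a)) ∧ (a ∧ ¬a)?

v ⊮ (a → (a → ¬a)) ∧ (a ∧ ¬a) since v fails a → (a → ¬a).

No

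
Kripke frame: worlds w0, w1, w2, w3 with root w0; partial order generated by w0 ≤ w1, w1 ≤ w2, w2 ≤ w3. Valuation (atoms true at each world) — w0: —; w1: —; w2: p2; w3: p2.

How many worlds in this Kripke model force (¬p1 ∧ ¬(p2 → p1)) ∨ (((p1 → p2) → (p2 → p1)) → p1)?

w0: forces it.
w1: forces it.
w2: forces it.
w3: forces it.
Worlds forcing the formula: {w0, w1, w2, w3}.

4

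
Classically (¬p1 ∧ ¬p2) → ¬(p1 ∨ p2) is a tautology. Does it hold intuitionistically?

Yes

This is a constructively valid De Morgan direction (conjunction of negations to negated disjunction), which is intuitionistically derivable.
If both ¬p1 and ¬p2 hold at a world, no accessible world forces p1 or forces p2, so none forces p1 ∨ p2.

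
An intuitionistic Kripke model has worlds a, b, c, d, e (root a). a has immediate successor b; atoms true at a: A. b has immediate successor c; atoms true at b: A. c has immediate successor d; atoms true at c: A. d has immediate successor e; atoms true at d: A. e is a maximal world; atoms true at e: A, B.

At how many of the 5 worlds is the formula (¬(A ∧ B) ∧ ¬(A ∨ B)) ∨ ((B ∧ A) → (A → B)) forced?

5

a: forces it.
b: forces it.
c: forces it.
d: forces it.
e: forces it.
Worlds forcing the formula: {a, b, c, d, e}.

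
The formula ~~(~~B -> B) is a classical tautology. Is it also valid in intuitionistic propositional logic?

Yes

This is the double negation of double-negation elimination, which is intuitionistically derivable.
By Glivenko's theorem the double negation of any classical propositional tautology is intuitionistically provable; ~~B -> B is classically a tautology.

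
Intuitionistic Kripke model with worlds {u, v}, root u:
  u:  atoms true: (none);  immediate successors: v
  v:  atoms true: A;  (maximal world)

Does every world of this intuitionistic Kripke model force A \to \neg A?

No

Not every world: u \nVdash A \to \neg A.
u \nVdash A \to \neg A: at the accessible world v, v \Vdash A but v \nVdash \neg A.
v \nVdash \neg A since v is accessible from v and v \Vdash A.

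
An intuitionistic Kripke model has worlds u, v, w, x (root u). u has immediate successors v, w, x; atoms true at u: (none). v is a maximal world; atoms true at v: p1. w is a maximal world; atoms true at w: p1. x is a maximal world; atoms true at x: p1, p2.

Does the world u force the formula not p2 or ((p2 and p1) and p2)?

u does not force not p2 or ((p2 and p1) and p2): neither disjunct is forced at u.
u does not force not p2 since x is accessible from u and x forces p2.

No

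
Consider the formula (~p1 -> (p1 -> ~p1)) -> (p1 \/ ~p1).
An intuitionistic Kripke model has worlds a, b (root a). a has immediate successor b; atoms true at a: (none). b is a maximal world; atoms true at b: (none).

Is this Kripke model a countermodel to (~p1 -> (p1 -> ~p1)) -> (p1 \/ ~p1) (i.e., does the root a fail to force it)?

a ||- (~p1 -> (p1 -> ~p1)) -> (p1 \/ ~p1): every world accessible from a that forces ~p1 -> (p1 -> ~p1) (namely a, b) also forces p1 \/ ~p1.
So the root a forces (~p1 -> (p1 -> ~p1)) -> (p1 \/ ~p1); the model is not a countermodel.

No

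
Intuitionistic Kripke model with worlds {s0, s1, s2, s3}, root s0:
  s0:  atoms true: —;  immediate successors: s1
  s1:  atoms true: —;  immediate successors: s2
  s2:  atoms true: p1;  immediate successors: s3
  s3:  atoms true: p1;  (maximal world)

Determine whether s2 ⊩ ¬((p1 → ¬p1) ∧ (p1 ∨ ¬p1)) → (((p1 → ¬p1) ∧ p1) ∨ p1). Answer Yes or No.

Yes

s2 ⊩ ¬((p1 → ¬p1) ∧ (p1 ∨ ¬p1)) → (((p1 → ¬p1) ∧ p1) ∨ p1): every world accessible from s2 that forces ¬((p1 → ¬p1) ∧ (p1 ∨ ¬p1)) (namely s2, s3) also forces ((p1 → ¬p1) ∧ p1) ∨ p1.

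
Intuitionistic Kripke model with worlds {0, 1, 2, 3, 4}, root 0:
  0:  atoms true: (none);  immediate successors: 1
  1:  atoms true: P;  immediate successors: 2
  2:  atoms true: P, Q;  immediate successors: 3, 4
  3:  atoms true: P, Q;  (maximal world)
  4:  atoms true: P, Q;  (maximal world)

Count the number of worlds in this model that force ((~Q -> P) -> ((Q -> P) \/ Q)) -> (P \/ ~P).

0: does not force it — 0 ||-/- ((~Q -> P) -> ((Q -> P) \/ Q)) -> (P \/ ~P): already at 0 itself, 0 ||- (~Q -> P) -> ((Q -> P) \/ Q) but 0 ||-/- P \/ ~P.
1: forces it.
2: forces it.
3: forces it.
4: forces it.
Worlds forcing the formula: {1, 2, 3, 4}.

4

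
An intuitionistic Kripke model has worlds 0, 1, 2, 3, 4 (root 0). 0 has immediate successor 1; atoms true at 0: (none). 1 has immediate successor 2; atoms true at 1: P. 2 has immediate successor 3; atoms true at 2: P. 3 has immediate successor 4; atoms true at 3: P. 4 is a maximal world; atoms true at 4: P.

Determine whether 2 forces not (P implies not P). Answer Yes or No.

Yes

2 forces not (P implies not P): no world accessible from 2 forces P implies not P.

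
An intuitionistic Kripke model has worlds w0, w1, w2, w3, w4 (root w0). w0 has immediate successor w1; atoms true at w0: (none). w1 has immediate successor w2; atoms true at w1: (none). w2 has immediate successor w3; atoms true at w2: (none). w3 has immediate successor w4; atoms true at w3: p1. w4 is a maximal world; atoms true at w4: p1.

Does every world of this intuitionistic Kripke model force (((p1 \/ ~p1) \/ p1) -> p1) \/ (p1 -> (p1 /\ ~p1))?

Yes

w0 ||- (((p1 \/ ~p1) \/ p1) -> p1) \/ (p1 -> (p1 /\ ~p1)) via the disjunct ((p1 \/ ~p1) \/ p1) -> p1.
Since the root w0 forces (((p1 \/ ~p1) \/ p1) -> p1) \/ (p1 -> (p1 /\ ~p1)) and forcing is persistent (monotone upward), every world forces it.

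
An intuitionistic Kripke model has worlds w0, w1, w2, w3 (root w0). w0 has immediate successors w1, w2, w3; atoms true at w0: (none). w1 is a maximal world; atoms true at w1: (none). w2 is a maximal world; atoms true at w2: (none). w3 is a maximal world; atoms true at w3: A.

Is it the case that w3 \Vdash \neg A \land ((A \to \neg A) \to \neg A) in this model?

No

w3 \nVdash \neg A \land ((A \to \neg A) \to \neg A) since w3 fails \neg A.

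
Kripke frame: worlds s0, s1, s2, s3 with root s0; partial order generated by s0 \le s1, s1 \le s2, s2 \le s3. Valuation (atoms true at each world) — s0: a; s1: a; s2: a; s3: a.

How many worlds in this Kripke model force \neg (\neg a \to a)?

0

s0: does not force it — s0 \nVdash \neg (\neg a \to a) since s0 is accessible from s0 and s0 \Vdash \neg a \to a.
s1: does not force it — s1 \nVdash \neg (\neg a \to a) since s1 is accessible from s1 and s1 \Vdash \neg a \to a.
s2: does not force it — s2 \nVdash \neg (\neg a \to a) since s2 is accessible from s2 and s2 \Vdash \neg a \to a.
s3: does not force it.
Worlds forcing the formula: { }.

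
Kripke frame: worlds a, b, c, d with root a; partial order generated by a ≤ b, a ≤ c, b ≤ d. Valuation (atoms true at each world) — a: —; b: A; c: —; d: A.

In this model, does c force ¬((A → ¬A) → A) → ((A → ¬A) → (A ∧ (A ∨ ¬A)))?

c ⊮ ¬((A → ¬A) → A) → ((A → ¬A) → (A ∧ (A ∨ ¬A))): already at c itself, c ⊩ ¬((A → ¬A) → A) but c ⊮ (A → ¬A) → (A ∧ (A ∨ ¬A)).
c ⊮ (A → ¬A) → (A ∧ (A ∨ ¬A)): already at c itself, c ⊩ A → ¬A but c ⊮ A ∧ (A ∨ ¬A).
c ⊮ A ∧ (A ∨ ¬A) since c fails A.

No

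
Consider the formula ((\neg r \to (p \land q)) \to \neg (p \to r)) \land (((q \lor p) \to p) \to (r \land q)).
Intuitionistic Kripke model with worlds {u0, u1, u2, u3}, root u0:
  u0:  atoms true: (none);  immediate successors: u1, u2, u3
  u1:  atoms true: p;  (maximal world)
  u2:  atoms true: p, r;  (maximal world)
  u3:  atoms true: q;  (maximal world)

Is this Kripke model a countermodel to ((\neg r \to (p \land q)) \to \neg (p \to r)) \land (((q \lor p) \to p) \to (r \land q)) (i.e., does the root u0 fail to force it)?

Yes

u0 \nVdash ((\neg r \to (p \land q)) \to \neg (p \to r)) \land (((q \lor p) \to p) \to (r \land q)) since u0 fails (\neg r \to (p \land q)) \to \neg (p \to r).
So the root u0 does not force ((\neg r \to (p \land q)) \to \neg (p \to r)) \land (((q \lor p) \to p) \to (r \land q)); the model is a countermodel.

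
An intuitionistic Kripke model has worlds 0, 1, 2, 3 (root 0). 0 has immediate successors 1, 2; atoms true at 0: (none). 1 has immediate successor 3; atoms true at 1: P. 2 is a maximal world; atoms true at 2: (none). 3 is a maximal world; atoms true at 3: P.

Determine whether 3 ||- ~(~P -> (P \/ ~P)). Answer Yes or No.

No

3 ||-/- ~(~P -> (P \/ ~P)) since 3 is accessible from 3 and 3 ||- ~P -> (P \/ ~P).
3 ||- ~P -> (P \/ ~P) vacuously: no world accessible from 3 forces the antecedent ~P.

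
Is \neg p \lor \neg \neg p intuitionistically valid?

No

This is the weak law of excluded middle, which is not intuitionistically valid.
A Kripke countermodel: worlds a, b, c; order generated by a \le b, a \le c; atoms true at each world — a:{}; b:{p}; c:{}.
a \nVdash \neg p \lor \neg \neg p: neither disjunct is forced at a.
a \nVdash \neg p since b is accessible from a and b \Vdash p.
So the root a does not force the formula.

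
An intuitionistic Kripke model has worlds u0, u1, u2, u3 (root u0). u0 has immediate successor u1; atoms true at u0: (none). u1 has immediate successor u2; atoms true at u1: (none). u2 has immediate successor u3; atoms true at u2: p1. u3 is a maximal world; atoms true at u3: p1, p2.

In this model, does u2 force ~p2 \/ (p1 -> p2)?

No

u2 ||-/- ~p2 \/ (p1 -> p2): neither disjunct is forced at u2.
u2 ||-/- ~p2 since u3 is accessible from u2 and u3 ||- p2.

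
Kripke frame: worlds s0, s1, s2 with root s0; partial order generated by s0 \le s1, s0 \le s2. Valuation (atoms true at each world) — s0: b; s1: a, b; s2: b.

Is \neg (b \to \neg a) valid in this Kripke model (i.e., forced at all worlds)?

No

Not every world: s0 \nVdash \neg (b \to \neg a).
s0 \nVdash \neg (b \to \neg a) since s2 is accessible from s0 and s2 \Vdash b \to \neg a.
s2 \Vdash b \to \neg a: every world accessible from s2 that forces b (namely s2) also forces \neg a.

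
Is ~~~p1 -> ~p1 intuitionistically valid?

This is triple-negation reduction, which is intuitionistically derivable.
Assume ~~~p1 and suppose p1. Then ~~p1 (double-negation introduction), contradicting ~~~p1. So ~p1.

Yes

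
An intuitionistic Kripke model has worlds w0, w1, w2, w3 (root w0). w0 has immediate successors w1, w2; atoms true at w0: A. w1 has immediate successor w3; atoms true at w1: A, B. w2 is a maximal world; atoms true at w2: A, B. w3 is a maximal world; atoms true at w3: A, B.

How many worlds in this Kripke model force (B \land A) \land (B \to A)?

3

w0: does not force it — w0 \nVdash (B \land A) \land (B \to A) since w0 fails B \land A.
w1: forces it.
w2: forces it.
w3: forces it.
Worlds forcing the formula: {w1, w2, w3}.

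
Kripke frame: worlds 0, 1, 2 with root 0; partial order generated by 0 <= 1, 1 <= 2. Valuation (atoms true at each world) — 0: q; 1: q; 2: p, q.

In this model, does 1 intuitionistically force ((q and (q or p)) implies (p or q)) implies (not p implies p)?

1 forces ((q and (q or p)) implies (p or q)) implies (not p implies p): every world accessible from 1 that forces (q and (q or p)) implies (p or q) (namely 1, 2) also forces not p implies p.

Yes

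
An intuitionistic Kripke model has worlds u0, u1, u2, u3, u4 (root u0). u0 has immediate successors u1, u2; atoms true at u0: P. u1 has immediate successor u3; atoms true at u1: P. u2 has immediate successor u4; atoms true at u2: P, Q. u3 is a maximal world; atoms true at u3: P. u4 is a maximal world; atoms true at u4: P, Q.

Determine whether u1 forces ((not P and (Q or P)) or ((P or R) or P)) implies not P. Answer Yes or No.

No

u1 does not force ((not P and (Q or P)) or ((P or R) or P)) implies not P: already at u1 itself, u1 forces (not P and (Q or P)) or ((P or R) or P) but u1 does not force not P.
u1 does not force not P since u1 is accessible from u1 and u1 forces P.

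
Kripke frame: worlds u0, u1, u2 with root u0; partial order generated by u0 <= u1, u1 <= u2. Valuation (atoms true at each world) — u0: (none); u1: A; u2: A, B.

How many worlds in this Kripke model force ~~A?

u0: forces it.
u1: forces it.
u2: forces it.
Worlds forcing the formula: {u0, u1, u2}.

3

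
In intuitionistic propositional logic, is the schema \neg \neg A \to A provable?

This is double-negation elimination, which is not intuitionistically valid.
A Kripke countermodel: worlds u, v; order generated by u \le v; atoms true at each world — u:{}; v:{A}.
u \nVdash \neg \neg A \to A: already at u itself, u \Vdash \neg \neg A but u \nVdash A.
u lacks atom A, so u \nVdash A.
So the root u does not force the formula.

No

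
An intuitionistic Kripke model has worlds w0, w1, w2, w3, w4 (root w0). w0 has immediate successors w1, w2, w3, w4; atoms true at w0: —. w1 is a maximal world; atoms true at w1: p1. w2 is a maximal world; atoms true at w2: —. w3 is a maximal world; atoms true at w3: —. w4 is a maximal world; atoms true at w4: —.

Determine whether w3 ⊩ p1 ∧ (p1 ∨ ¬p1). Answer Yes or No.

No

w3 ⊮ p1 ∧ (p1 ∨ ¬p1) since w3 fails p1.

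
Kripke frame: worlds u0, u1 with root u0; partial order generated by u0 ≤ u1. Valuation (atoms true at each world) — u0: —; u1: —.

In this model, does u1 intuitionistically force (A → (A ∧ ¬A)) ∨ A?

u1 ⊩ (A → (A ∧ ¬A)) ∨ A via the disjunct A → (A ∧ ¬A).

Yes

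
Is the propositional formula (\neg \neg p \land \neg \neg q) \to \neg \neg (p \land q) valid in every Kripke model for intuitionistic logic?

This is the distribution of double negation over conjunction, which is intuitionistically derivable.
Assume \neg \neg p, \neg \neg q, and \neg (p \land q). From p we'd get \neg q (since p \land q is refuted), contradicting \neg \neg q; so \neg p, contradicting \neg \neg p.

Yes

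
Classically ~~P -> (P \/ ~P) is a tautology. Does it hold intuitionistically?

This is a variant of double-negation elimination (deriving excluded middle from double negation), which is not intuitionistically valid.
A Kripke countermodel: worlds w0, w1; order generated by w0 <= w1; atoms true at each world — w0:{}; w1:{P}.
w0 ||-/- ~~P -> (P \/ ~P): already at w0 itself, w0 ||- ~~P but w0 ||-/- P \/ ~P.
w0 ||-/- P \/ ~P: neither disjunct is forced at w0.
w0 lacks atom P, so w0 ||-/- P.
So the root w0 does not force the formula.

No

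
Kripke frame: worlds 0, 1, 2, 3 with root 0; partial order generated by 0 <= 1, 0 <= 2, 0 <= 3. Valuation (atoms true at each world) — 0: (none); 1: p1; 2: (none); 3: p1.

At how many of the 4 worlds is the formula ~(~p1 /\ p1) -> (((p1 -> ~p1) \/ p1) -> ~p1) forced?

0: does not force it — 0 ||-/- ~(~p1 /\ p1) -> (((p1 -> ~p1) \/ p1) -> ~p1): already at 0 itself, 0 ||- ~(~p1 /\ p1) but 0 ||-/- ((p1 -> ~p1) \/ p1) -> ~p1.
1: does not force it — 1 ||-/- ~(~p1 /\ p1) -> (((p1 -> ~p1) \/ p1) -> ~p1): already at 1 itself, 1 ||- ~(~p1 /\ p1) but 1 ||-/- ((p1 -> ~p1) \/ p1) -> ~p1.
2: forces it.
3: does not force it.
Worlds forcing the formula: {2}.

1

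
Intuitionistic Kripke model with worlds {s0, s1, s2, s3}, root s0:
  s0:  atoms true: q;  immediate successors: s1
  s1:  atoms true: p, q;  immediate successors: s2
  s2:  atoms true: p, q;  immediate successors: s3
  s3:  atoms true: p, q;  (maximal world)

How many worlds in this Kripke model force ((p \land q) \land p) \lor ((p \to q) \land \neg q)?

3

s0: does not force it — s0 \nVdash ((p \land q) \land p) \lor ((p \to q) \land \neg q): neither disjunct is forced at s0.
s1: forces it.
s2: forces it.
s3: forces it.
Worlds forcing the formula: {s1, s2, s3}.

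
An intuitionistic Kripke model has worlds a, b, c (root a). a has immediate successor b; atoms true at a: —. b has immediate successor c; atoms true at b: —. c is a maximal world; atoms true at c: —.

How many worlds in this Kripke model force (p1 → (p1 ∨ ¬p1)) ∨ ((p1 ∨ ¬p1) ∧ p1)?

a: forces it.
b: forces it.
c: forces it.
Worlds forcing the formula: {a, b, c}.

3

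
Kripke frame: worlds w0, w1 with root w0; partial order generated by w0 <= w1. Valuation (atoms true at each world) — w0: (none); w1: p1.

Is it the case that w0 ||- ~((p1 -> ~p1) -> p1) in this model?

No

w0 ||-/- ~((p1 -> ~p1) -> p1) since w0 is accessible from w0 and w0 ||- (p1 -> ~p1) -> p1.
w0 ||- (p1 -> ~p1) -> p1 vacuously: no world accessible from w0 forces the antecedent p1 -> ~p1.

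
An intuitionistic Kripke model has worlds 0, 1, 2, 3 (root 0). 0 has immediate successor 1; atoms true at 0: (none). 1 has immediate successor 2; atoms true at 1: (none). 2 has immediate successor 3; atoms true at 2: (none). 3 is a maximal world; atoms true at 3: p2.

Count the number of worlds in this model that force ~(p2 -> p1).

4

0: forces it.
1: forces it.
2: forces it.
3: forces it.
Worlds forcing the formula: {0, 1, 2, 3}.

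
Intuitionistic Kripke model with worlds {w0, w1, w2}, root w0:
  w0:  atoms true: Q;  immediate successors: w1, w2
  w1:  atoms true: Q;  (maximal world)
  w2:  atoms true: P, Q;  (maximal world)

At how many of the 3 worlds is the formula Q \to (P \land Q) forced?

1

w0: does not force it — w0 \nVdash Q \to (P \land Q): already at w0 itself, w0 \Vdash Q but w0 \nVdash P \land Q.
w1: does not force it.
w2: forces it.
Worlds forcing the formula: {w2}.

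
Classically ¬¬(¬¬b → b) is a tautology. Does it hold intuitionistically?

This is the double negation of double-negation elimination, which is intuitionistically derivable.
By Glivenko's theorem the double negation of any classical propositional tautology is intuitionistically provable; ¬¬b → b is classically a tautology.

Yes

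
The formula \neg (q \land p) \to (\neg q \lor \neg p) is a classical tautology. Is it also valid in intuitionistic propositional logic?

No

This is the constructively invalid direction of De Morgan's law for conjunction, which is not intuitionistically valid.
A Kripke countermodel: worlds w0, w1, w2; order generated by w0 \le w1, w0 \le w2; atoms true at each world — w0:{}; w1:{q}; w2:{p}.
w0 \nVdash \neg (q \land p) \to (\neg q \lor \neg p): already at w0 itself, w0 \Vdash \neg (q \land p) but w0 \nVdash \neg q \lor \neg p.
w0 \nVdash \neg q \lor \neg p: neither disjunct is forced at w0.
w0 \nVdash \neg q since w1 is accessible from w0 and w1 \Vdash q.
So the root w0 does not force the formula.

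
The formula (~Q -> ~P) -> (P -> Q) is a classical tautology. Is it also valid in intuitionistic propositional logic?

No

This is the converse of contraposition, which is not intuitionistically valid.
A Kripke countermodel: worlds a, b; order generated by a <= b; atoms true at each world — a:{P}; b:{P,Q}.
a ||-/- (~Q -> ~P) -> (P -> Q): already at a itself, a ||- ~Q -> ~P but a ||-/- P -> Q.
a ||-/- P -> Q: already at a itself, a ||- P but a ||-/- Q.
a lacks atom Q, so a ||-/- Q.
So the root a does not force the formula.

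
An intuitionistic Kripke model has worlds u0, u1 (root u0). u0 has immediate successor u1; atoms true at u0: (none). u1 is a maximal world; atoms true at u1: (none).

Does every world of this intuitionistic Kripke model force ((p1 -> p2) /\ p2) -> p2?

u0 ||- ((p1 -> p2) /\ p2) -> p2 vacuously: no world accessible from u0 forces the antecedent (p1 -> p2) /\ p2.
Since the root u0 forces ((p1 -> p2) /\ p2) -> p2 and forcing is persistent (monotone upward), every world forces it.

Yes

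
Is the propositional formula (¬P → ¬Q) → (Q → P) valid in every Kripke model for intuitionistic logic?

No

This is the converse of contraposition, which is not intuitionistically valid.
A Kripke countermodel: worlds u, v; order generated by u ≤ v; atoms true at each world — u:{Q}; v:{P,Q}.
u ⊮ (¬P → ¬Q) → (Q → P): already at u itself, u ⊩ ¬P → ¬Q but u ⊮ Q → P.
u ⊮ Q → P: already at u itself, u ⊩ Q but u ⊮ P.
u lacks atom P, so u ⊮ P.
So the root u does not force the formula.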